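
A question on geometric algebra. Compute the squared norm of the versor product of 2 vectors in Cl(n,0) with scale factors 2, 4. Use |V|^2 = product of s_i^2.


Each vector v_i has |v_i|^2 = s_i^2
Squared scales: 2^2 = 4, 4^2 = 16
|V|^2 = 4 * 16
= 64


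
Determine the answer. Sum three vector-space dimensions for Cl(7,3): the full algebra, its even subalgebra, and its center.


n = 7 + 3 = 10
Total dim = 2^10 = 1024
Even subalgebra dim = 2^9 = 512
n is even, so center dim = 1
Sum = 1024 + 512 + 1 = 1537


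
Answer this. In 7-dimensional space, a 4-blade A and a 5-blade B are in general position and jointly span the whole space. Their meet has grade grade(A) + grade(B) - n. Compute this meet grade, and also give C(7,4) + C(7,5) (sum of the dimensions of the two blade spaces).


Meet grade = grade(A) + grade(B) - n
= 4 + 5 - 7 = 2
C(7,4) = 35
C(7,5) = 21
dim_A + dim_B = 35 + 21 = 56


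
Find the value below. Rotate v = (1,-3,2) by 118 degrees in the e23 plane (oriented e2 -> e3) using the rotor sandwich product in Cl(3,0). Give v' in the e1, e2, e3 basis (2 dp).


Rotor R = cos(59deg) - sin(59deg)*e23
Rotation angle theta = 2 * 59 = 118 degrees in the e23 plane (e2 -> e3).
The component perpendicular to the plane (e1) is invariant: v'_1 = v1 = 1.00
cos(118deg) = -0.4695, sin(118deg) = 0.8829
v'_2 = v2*cos(theta) - v3*sin(theta) = -3*(-0.4695) - 2*0.8829 = -0.36
v'_3 = v2*sin(theta) + v3*cos(theta) = -3*0.8829 + 2*(-0.4695) = -3.59
v' = 1.00*e1 - 0.36*e2 - 3.59*e3


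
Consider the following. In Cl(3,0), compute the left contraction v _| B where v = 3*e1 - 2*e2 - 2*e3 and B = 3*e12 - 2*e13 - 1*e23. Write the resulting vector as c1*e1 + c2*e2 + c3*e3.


Left contraction v _| B = <vB>_1 (grade-1 part of the geometric product vB).
Using e1_|e12 = e2, e2_|e12 = -e1, e1_|e13 = e3, e3_|e13 = -e1, e2_|e23 = e3, e3_|e23 = -e2:
e1 coeff: -v2*b12 - v3*b13 = -(-2)*(3) - (-2)*(-2) = 2
e2 coeff: v1*b12 - v3*b23 = (3)*(3) - (-2)*(-1) = 7
e3 coeff: v1*b13 + v2*b23 = (3)*(-2) + (-2)*(-1) = -4
v _| B = 2*e1 + 7*e2 - 4*e3


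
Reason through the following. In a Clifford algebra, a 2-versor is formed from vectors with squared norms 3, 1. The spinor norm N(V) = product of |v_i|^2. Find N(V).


Spinor norm N(V) = |v1|^2 * |v2|^2 * ... * |v2|^2
= 3 * 1
Running product: 3, 3
N(V) = 3


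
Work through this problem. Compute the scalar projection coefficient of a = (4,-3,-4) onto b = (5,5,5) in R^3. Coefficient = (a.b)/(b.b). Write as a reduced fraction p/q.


Projection coefficient = (a . b) / (b . b)
a . b = 4*5 + (-3)*5 + (-4)*5
= 20 + (-15) + (-20) = -15
b . b = 5^2 + 5^2 + 5^2
= 25 + 25 + 25 = 75
Coefficient = -15/75
In lowest terms: -1/5


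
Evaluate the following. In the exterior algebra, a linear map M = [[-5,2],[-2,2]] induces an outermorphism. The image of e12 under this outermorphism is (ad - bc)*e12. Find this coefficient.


The outermorphism of a linear map f sends e1^e2 to f(e1)^f(e2).
f(e1) = -5*e1 - 2*e2
f(e2) = 2*e1 + 2*e2
f(e1) ^ f(e2) = (-5*e1 - 2*e2) ^ (2*e1 + 2*e2)
= (-5)*2*e12 + (-2)*2*e21
= (-10 - (-4))*e12
= -6*e12
Coefficient = -6


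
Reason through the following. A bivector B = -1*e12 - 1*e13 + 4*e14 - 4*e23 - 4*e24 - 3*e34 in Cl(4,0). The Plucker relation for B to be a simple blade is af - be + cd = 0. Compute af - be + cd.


Plucker relation: af - be + cd
a*f = (-1)*(-3) = 3
b*e = (-1)*(-4) = 4
c*d = 4*(-4) = -16
af - be + cd = 3 - 4 + (-16)
= -17


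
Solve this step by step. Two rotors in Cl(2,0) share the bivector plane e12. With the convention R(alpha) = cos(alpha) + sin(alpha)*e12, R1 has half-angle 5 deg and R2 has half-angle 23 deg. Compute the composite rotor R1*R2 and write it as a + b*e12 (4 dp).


Same-plane rotors commute and their half-angles add:
R1*R2 = cos(a1 + a2) + sin(a1 + a2)*e12.
a1 + a2 = 5 + 23 = 28 deg
cos(28 deg) = 0.8829
sin(28 deg) = 0.4695
R1*R2 = 0.8829 + 0.4695*e12


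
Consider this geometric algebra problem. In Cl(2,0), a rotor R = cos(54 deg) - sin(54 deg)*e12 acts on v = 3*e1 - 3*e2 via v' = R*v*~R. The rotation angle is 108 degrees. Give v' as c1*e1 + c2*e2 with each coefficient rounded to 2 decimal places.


Rotor R = cos(54deg) - sin(54deg)*e12
Rotation angle theta = 2 * 54 = 108 degrees
v' = R*v*~R rotates v by theta.
cos(108deg) = -0.3090, sin(108deg) = 0.9511
v'_1 = 3*cos(108deg) - (-3)*sin(108deg)
= 3*(-0.3090) - (-3)*0.9511
= 1.93
v'_2 = 3*sin(108deg) + (-3)*cos(108deg)
= 3*0.9511 + (-3)*(-0.3090)
= 3.78
v' = 1.93*e1 + 3.78*e2


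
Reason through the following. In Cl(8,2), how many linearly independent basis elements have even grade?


Even subalgebra dimension = 2^(n-1)
n = 8 + 2 = 10
2^(10 - 1) = 2^9 = 512
Verification: sum of C(10,k) for even k = 1 + 45 + 210 + 210 + 45 + 1 = 512
Result = 512


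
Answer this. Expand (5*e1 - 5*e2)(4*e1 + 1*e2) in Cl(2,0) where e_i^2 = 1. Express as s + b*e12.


Expand: (5*e1 - 5*e2)(4*e1 + 1*e2)
= 5*4*e1e1 + 5*1*e1e2 + (-5)*4*e2e1 + (-5)*1*e2e2
Using e1^2 = e2^2 = 1, e2e1 = -e1e2:
Scalar part s = 5*4 + (-5)*1 = 20 + (-5) = 15
Bivector part b = 5*1 - (-5)*4 = 5 - (-20) = 25
uv = 15 + 25*e12


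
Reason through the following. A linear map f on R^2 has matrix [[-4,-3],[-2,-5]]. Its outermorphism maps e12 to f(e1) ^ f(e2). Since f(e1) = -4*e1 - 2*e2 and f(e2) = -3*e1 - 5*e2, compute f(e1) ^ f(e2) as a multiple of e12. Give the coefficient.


The outermorphism of a linear map f sends e1^e2 to f(e1)^f(e2).
f(e1) = -4*e1 - 2*e2
f(e2) = -3*e1 - 5*e2
f(e1) ^ f(e2) = (-4*e1 - 2*e2) ^ (-3*e1 - 5*e2)
= (-4)*(-5)*e12 + (-2)*(-3)*e21
= (20 - 6)*e12
= 14*e12
Coefficient = 14


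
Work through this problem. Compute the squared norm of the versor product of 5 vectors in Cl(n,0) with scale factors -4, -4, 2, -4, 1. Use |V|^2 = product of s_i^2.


Each vector v_i has |v_i|^2 = s_i^2
Squared scales: (-4)^2 = 16, (-4)^2 = 16, 2^2 = 4, (-4)^2 = 16, 1^2 = 1
|V|^2 = 16 * 16 * 4 * 16 * 1
= 16384


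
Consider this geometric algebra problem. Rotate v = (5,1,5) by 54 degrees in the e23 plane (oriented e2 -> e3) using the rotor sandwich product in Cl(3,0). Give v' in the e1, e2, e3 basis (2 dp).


Rotor R = cos(27deg) - sin(27deg)*e23
Rotation angle theta = 2 * 27 = 54 degrees in the e23 plane (e2 -> e3).
The component perpendicular to the plane (e1) is invariant: v'_1 = v1 = 5.00
cos(54deg) = 0.5878, sin(54deg) = 0.8090
v'_2 = v2*cos(theta) - v3*sin(theta) = 1*0.5878 - 5*0.8090 = -3.46
v'_3 = v2*sin(theta) + v3*cos(theta) = 1*0.8090 + 5*0.5878 = 3.75
v' = 5.00*e1 - 3.46*e2 + 3.75*e3


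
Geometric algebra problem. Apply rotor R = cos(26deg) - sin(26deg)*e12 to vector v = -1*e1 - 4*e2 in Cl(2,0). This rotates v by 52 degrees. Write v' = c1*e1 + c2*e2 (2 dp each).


Rotor R = cos(26deg) - sin(26deg)*e12
Rotation angle theta = 2 * 26 = 52 degrees
v' = R*v*~R rotates v by theta.
cos(52deg) = 0.6157, sin(52deg) = 0.7880
v'_1 = -1*cos(52deg) - (-4)*sin(52deg)
= -1*0.6157 - (-4)*0.7880
= 2.54
v'_2 = -1*sin(52deg) + (-4)*cos(52deg)
= -1*0.7880 + (-4)*0.6157
= -3.25
v' = 2.54*e1 - 3.25*e2


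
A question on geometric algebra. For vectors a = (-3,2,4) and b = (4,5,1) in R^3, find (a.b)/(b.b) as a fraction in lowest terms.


Projection coefficient = (a . b) / (b . b)
a . b = (-3)*4 + 2*5 + 4*1
= -12 + 10 + 4 = 2
b . b = 4^2 + 5^2 + 1^2
= 16 + 25 + 1 = 42
Coefficient = 2/42
In lowest terms: 1/21


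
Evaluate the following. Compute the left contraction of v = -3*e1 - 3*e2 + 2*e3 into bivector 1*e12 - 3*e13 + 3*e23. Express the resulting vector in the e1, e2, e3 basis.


Left contraction v _| B = <vB>_1 (grade-1 part of the geometric product vB).
Using e1_|e12 = e2, e2_|e12 = -e1, e1_|e13 = e3, e3_|e13 = -e1, e2_|e23 = e3, e3_|e23 = -e2:
e1 coeff: -v2*b12 - v3*b13 = -(-3)*(1) - (2)*(-3) = 9
e2 coeff: v1*b12 - v3*b23 = (-3)*(1) - (2)*(3) = -9
e3 coeff: v1*b13 + v2*b23 = (-3)*(-3) + (-3)*(3) = 0
v _| B = 9*e1 - 9*e2 + 0*e3


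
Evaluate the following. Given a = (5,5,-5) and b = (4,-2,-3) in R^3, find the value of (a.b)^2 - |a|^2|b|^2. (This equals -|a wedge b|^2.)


a . b = 5*4 + 5*(-2) + (-5)*(-3)
= 20 + (-10) + 15 = 25
|a|^2 = 5^2 + 5^2 + (-5)^2 = 75
|b|^2 = 4^2 + (-2)^2 + (-3)^2 = 29
(a.b)^2 = 25^2 = 625
|a|^2 * |b|^2 = 75 * 29 = 2175
Result = 625 - 2175 = -1550


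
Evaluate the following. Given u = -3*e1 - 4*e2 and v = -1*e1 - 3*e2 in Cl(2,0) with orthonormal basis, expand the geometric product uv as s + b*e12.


Expand: (-3*e1 - 4*e2)(-1*e1 - 3*e2)
= (-3)*(-1)*e1e1 + (-3)*(-3)*e1e2 + (-4)*(-1)*e2e1 + (-4)*(-3)*e2e2
Using e1^2 = e2^2 = 1, e2e1 = -e1e2:
Scalar part s = (-3)*(-1) + (-4)*(-3) = 3 + 12 = 15
Bivector part b = (-3)*(-3) - (-4)*(-1) = 9 - 4 = 5
uv = 15 + 5*e12


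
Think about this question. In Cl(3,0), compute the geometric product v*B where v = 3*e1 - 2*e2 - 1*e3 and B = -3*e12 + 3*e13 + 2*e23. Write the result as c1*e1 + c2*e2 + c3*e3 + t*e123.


vB has grade-1 (vector) and grade-3 (trivector) parts: vB = (v _| B) + (v ^ B).
Vector part <vB>_1:
  e1: -v2*b12 - v3*b13 = -(-2)*(-3) - (-1)*(3) = -3
  e2: v1*b12 - v3*b23 = (3)*(-3) - (-1)*(2) = -7
  e3: v1*b13 + v2*b23 = (3)*(3) + (-2)*(2) = 5
Trivector part <vB>_3:
  e123: v1*b23 - v2*b13 + v3*b12 = (3)*(2) - (-2)*(3) + (-1)*(-3) = 15
vB = -3*e1 - 7*e2 + 5*e3 + 15*e123


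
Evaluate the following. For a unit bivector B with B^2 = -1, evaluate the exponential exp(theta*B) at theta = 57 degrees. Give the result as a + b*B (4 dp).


For a unit bivector B with B^2 = -1, the exponential series gives
e^(theta*B) = cos(theta) + sin(theta)*B (the GA analogue of Euler's formula).
theta = 57 degrees = 0.994838 rad
cos(57 deg) = 0.5446
sin(57 deg) = 0.8387
exp(theta*B) = 0.5446 + 0.8387*B


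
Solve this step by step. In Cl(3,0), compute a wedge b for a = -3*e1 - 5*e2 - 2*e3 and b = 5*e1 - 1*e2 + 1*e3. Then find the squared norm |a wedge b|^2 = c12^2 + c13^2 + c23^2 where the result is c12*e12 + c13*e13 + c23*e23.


a wedge b = (a1*b2 - a2*b1)*e12 + (a1*b3 - a3*b1)*e13 + (a2*b3 - a3*b2)*e23
e12 coeff: (-3)*(-1) - (-5)*5 = 3 - (-25) = 28
e13 coeff: (-3)*1 - (-2)*5 = -3 - (-10) = 7
e23 coeff: (-5)*1 - (-2)*(-1) = -5 - 2 = -7
|a wedge b|^2 = 28^2 + 7^2 + (-7)^2
= 784 + 49 + 49
= 882


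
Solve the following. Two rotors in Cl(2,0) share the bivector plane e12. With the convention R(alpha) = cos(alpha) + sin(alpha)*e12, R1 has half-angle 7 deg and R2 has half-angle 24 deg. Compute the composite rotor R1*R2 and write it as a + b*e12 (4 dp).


Same-plane rotors commute and their half-angles add:
R1*R2 = cos(a1 + a2) + sin(a1 + a2)*e12.
a1 + a2 = 7 + 24 = 31 deg
cos(31 deg) = 0.8572
sin(31 deg) = 0.5150
R1*R2 = 0.8572 + 0.5150*e12


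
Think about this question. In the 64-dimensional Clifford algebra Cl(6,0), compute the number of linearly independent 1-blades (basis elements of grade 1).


Number of grade-k basis blades in Cl(p,q) with n = p + q is C(n, k).
n = 6 + 0 = 6
C(6, 1) = 6! / (1! * 5!)
= 720 / (1 * 120)
= 6


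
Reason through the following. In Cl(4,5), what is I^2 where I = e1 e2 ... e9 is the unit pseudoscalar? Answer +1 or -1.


The pseudoscalar I = e1...e_n (product of all n generators) of Cl(p,q) satisfies I^2 = (-1)^(q + n(n-1)/2).
p = 4, q = 5, n = p + q = 9
n(n-1)/2 = 9 * 8 / 2 = 36
Exponent = q + n(n-1)/2 = 5 + 36 = 41
I^2 = (-1)^41 = -1


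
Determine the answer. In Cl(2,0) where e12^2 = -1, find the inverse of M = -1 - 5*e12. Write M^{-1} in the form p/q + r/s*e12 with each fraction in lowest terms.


M = -1 - 5*e12, where e12^2 = -1.
Since M commutes with its reverse ~M = a - b*e12, M * ~M = a^2 - b^2*e12^2 = a^2 + b^2.
So M^{-1} = ~M / (a^2 + b^2) = (a - b*e12)/(a^2 + b^2).
a^2 + b^2 = 1 + 25 = 26
Scalar part = -1/26 = -1/26
Bivector coeff = 5/26 = 5/26
M^{-1} = -1/26 + 5/26*e12


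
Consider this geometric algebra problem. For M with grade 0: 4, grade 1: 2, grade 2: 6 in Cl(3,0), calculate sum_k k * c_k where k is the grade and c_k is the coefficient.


Grade-weighted sum = sum of grade_k * coefficient_k
0*4 = 0
1*2 = 2
2*6 = 12
Total = 0 + 2 + 12 = 14


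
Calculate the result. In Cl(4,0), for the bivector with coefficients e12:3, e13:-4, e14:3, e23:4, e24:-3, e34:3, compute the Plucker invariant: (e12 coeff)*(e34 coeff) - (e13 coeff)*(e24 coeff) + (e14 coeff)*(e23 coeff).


Plucker relation: af - be + cd
a*f = 3*3 = 9
b*e = (-4)*(-3) = 12
c*d = 3*4 = 12
af - be + cd = 9 - 12 + 12
= 9


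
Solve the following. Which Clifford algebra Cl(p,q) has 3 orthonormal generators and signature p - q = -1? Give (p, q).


We need p + q = 3 and p - q = -1.
Adding: 2p = 3 + (-1) = 2, so p = 1.
Then q = 3 - 1 = 2.
(p, q) = (1, 2)


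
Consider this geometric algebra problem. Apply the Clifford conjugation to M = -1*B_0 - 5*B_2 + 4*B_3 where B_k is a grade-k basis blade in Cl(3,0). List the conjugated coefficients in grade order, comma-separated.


Clifford conjugate sign for grade k: (-1)^(k(k+1)/2)
Grade 0: (-1)^(0*1/2) = (-1)^0 = 1, coeff -1 -> -1
Grade 2: (-1)^(2*3/2) = (-1)^3 = -1, coeff -5 -> 5
Grade 3: (-1)^(3*4/2) = (-1)^6 = 1, coeff 4 -> 4
Conjugated coefficients: -1, 5, 4


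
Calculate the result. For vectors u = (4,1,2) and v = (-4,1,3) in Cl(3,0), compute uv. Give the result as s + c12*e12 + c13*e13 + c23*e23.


In Cl(3,0): e_i^2 = 1, e_ie_j = -e_je_i for i != j.
Scalar part = u . v = 4*(-4) + 1*1 + 2*3
= -16 + 1 + 6 = -9
e12 coeff = 4*1 - 1*(-4) = 4 - (-4) = 8
e13 coeff = 4*3 - 2*(-4) = 12 - (-8) = 20
e23 coeff = 1*3 - 2*1 = 3 - 2 = 1
uv = -9 + 8*e12 + 20*e13 + 1*e23


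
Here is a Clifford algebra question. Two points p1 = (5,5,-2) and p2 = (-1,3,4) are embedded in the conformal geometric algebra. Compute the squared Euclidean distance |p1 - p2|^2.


p1 - p2 = (6, 2, -6)
|p1 - p2|^2 = 6^2 + 2^2 + (-6)^2
= 36 + 4 + 36
= 76


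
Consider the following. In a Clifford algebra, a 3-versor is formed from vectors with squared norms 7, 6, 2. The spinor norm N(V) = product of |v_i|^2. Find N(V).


Spinor norm N(V) = |v1|^2 * |v2|^2 * ... * |v3|^2
= 7 * 6 * 2
Running product: 7, 42, 84
N(V) = 84


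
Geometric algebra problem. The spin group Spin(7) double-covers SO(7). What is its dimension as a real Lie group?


Spin(n) double-covers SO(n); both have Lie algebra so(n) of dimension n(n-1)/2.
n = 7
n(n-1) = 7 * 6 = 42
dim Spin(7) = 42/2 = 21


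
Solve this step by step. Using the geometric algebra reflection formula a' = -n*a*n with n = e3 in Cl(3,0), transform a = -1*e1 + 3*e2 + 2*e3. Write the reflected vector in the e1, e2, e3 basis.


Reflection formula: a' = -n*a*n, with n = e3 (unit vector, n^2 = 1).
For reflection through hyperplane perp to e3:
The component along e3 flips sign, others stay.
a = (-1, 3, 2)
a' = (-1, 3, -2)
a' = -1*e1 + 3*e2 - 2*e3


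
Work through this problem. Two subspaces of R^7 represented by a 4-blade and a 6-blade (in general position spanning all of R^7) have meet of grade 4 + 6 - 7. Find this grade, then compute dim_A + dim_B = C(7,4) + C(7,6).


Meet grade = grade(A) + grade(B) - n
= 4 + 6 - 7 = 3
C(7,4) = 35
C(7,6) = 7
dim_A + dim_B = 35 + 7 = 42


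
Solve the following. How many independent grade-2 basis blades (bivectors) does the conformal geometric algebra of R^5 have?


The conformal model of R^5 uses Cl(6,1) with m = 5 + 2 = 7 generators.
Number of grade-2 blades = C(m, 2) = C(7, 2)
= 7*6/2 = 21


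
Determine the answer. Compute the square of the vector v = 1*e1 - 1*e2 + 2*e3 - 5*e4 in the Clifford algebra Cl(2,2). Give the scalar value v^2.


v^2 = sum of c_i^2 * e_i^2
Positive signature terms (e_i^2 = +1): 1^2 + (-1)^2 = 2
Negative signature terms (e_j^2 = -1): 2^2 + (-5)^2 = 29
v^2 = 2 - 29 = -27


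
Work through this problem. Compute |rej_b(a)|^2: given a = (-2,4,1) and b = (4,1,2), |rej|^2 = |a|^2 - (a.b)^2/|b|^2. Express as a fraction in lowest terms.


|a|^2 = (-2)^2 + 4^2 + 1^2 = 21
|b|^2 = 4^2 + 1^2 + 2^2 = 21
a . b = (-2)*4 + 4*1 + 1*2 = -2
(a.b)^2 = (-2)^2 = 4
|rej|^2 = 21 - 4/21
= (441 - 4)/21
= 437/21
In lowest terms: 437/21


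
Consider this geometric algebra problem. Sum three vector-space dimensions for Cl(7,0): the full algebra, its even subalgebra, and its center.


n = 7 + 0 = 7
Total dim = 2^7 = 128
Even subalgebra dim = 2^6 = 64
n is odd, so center dim = 2
Sum = 128 + 64 + 2 = 194


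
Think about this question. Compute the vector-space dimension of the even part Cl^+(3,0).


Even subalgebra dimension = 2^(n-1)
n = 3 + 0 = 3
2^(3 - 1) = 2^2 = 4
Verification: sum of C(3,k) for even k = 1 + 3 = 4
Result = 4


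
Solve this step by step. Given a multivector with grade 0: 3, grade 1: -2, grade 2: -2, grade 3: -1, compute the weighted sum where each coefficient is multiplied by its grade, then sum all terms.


Grade-weighted sum = sum of grade_k * coefficient_k
0*3 = 0
1*(-2) = -2
2*(-2) = -4
3*(-1) = -3
Total = 0 + (-2) + (-4) + (-3) = -9


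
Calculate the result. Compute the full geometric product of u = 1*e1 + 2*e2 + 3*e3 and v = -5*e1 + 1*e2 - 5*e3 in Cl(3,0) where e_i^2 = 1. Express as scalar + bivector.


In Cl(3,0): e_i^2 = 1, e_ie_j = -e_je_i for i != j.
Scalar part = u . v = 1*(-5) + 2*1 + 3*(-5)
= -5 + 2 + (-15) = -18
e12 coeff = 1*1 - 2*(-5) = 1 - (-10) = 11
e13 coeff = 1*(-5) - 3*(-5) = -5 - (-15) = 10
e23 coeff = 2*(-5) - 3*1 = -10 - 3 = -13
uv = -18 + 11*e12 + 10*e13 - 13*e23


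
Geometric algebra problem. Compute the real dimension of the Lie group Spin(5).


Spin(n) double-covers SO(n); both have Lie algebra so(n) of dimension n(n-1)/2.
n = 5
n(n-1) = 5 * 4 = 20
dim Spin(5) = 20/2 = 10


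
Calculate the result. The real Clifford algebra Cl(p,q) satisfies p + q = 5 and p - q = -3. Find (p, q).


We need p + q = 5 and p - q = -3.
Adding: 2p = 5 + (-3) = 2, so p = 1.
Then q = 5 - 1 = 4.
(p, q) = (1, 4)


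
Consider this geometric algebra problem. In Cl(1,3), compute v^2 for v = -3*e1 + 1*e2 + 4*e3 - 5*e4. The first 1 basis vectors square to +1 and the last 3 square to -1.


v^2 = sum of c_i^2 * e_i^2
Positive signature terms (e_i^2 = +1): (-3)^2 = 9
Negative signature terms (e_j^2 = -1): 1^2 + 4^2 + (-5)^2 = 42
v^2 = 9 - 42 = -33


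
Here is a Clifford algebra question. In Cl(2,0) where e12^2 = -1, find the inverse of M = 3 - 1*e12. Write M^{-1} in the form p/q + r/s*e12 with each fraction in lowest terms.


M = 3 - 1*e12, where e12^2 = -1.
Since M commutes with its reverse ~M = a - b*e12, M * ~M = a^2 - b^2*e12^2 = a^2 + b^2.
So M^{-1} = ~M / (a^2 + b^2) = (a - b*e12)/(a^2 + b^2).
a^2 + b^2 = 9 + 1 = 10
Scalar part = 3/10 = 3/10
Bivector coeff = 1/10 = 1/10
M^{-1} = 3/10 + 1/10*e12


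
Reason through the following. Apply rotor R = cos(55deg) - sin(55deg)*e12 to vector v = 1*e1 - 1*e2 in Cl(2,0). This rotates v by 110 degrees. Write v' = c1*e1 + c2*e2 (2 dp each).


Rotor R = cos(55deg) - sin(55deg)*e12
Rotation angle theta = 2 * 55 = 110 degrees
v' = R*v*~R rotates v by theta.
cos(110deg) = -0.3420, sin(110deg) = 0.9397
v'_1 = 1*cos(110deg) - (-1)*sin(110deg)
= 1*(-0.3420) - (-1)*0.9397
= 0.60
v'_2 = 1*sin(110deg) + (-1)*cos(110deg)
= 1*0.9397 + (-1)*(-0.3420)
= 1.28
v' = 0.60*e1 + 1.28*e2


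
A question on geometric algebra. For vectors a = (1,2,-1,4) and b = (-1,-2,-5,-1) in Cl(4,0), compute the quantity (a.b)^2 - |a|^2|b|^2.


a . b = 1*(-1) + 2*(-2) + (-1)*(-5) + 4*(-1)
= -1 + (-4) + 5 + (-4) = -4
|a|^2 = 1^2 + 2^2 + (-1)^2 + 4^2 = 22
|b|^2 = (-1)^2 + (-2)^2 + (-5)^2 + (-1)^2 = 31
(a.b)^2 = (-4)^2 = 16
|a|^2 * |b|^2 = 22 * 31 = 682
Result = 16 - 682 = -666


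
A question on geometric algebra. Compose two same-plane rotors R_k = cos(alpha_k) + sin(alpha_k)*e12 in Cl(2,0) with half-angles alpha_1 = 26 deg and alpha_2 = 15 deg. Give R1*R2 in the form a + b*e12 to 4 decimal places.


Same-plane rotors commute and their half-angles add:
R1*R2 = cos(a1 + a2) + sin(a1 + a2)*e12.
a1 + a2 = 26 + 15 = 41 deg
cos(41 deg) = 0.7547
sin(41 deg) = 0.6561
R1*R2 = 0.7547 + 0.6561*e12


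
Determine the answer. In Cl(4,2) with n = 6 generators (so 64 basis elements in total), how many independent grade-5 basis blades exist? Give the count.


Number of grade-k basis blades in Cl(p,q) with n = p + q is C(n, k).
n = 4 + 2 = 6
C(6, 5) = 6! / (5! * 1!)
= 720 / (120 * 1)
= 6


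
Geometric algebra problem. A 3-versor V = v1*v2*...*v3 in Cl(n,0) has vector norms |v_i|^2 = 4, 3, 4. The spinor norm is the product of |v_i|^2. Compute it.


Spinor norm N(V) = |v1|^2 * |v2|^2 * ... * |v3|^2
= 4 * 3 * 4
Running product: 4, 12, 48
N(V) = 48


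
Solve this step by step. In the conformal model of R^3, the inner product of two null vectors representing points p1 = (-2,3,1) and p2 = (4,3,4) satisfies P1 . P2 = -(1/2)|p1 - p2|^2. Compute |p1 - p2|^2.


p1 - p2 = (-6, 0, -3)
|p1 - p2|^2 = (-6)^2 + 0^2 + (-3)^2
= 36 + 0 + 9
= 45


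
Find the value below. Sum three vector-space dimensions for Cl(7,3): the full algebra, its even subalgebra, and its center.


n = 7 + 3 = 10
Total dim = 2^10 = 1024
Even subalgebra dim = 2^9 = 512
n is even, so center dim = 1
Sum = 1024 + 512 + 1 = 1537


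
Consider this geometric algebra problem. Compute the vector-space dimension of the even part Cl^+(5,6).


Even subalgebra dimension = 2^(n-1)
n = 5 + 6 = 11
2^(11 - 1) = 2^10 = 1024
Verification: sum of C(11,k) for even k = 1 + 55 + 330 + 462 + 165 + 11 = 1024
Result = 1024


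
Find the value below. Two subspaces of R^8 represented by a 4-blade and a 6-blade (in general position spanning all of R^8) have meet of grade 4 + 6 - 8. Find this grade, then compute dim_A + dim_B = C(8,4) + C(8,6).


Meet grade = grade(A) + grade(B) - n
= 4 + 6 - 8 = 2
C(8,4) = 70
C(8,6) = 28
dim_A + dim_B = 70 + 28 = 98


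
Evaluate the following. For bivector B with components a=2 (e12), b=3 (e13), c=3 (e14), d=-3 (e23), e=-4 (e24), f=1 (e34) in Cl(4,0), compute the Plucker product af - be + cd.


Plucker relation: af - be + cd
a*f = 2*1 = 2
b*e = 3*(-4) = -12
c*d = 3*(-3) = -9
af - be + cd = 2 - (-12) + (-9)
= 5


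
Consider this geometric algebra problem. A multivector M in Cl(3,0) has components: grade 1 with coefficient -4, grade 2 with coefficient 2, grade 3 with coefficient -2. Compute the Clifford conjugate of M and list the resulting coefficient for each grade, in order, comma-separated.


Clifford conjugate sign for grade k: (-1)^(k(k+1)/2)
Grade 1: (-1)^(1*2/2) = (-1)^1 = -1, coeff -4 -> 4
Grade 2: (-1)^(2*3/2) = (-1)^3 = -1, coeff 2 -> -2
Grade 3: (-1)^(3*4/2) = (-1)^6 = 1, coeff -2 -> -2
Conjugated coefficients: 4, -2, -2


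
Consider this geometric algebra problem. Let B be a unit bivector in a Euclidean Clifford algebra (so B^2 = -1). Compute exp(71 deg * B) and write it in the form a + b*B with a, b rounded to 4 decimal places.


For a unit bivector B with B^2 = -1, the exponential series gives
e^(theta*B) = cos(theta) + sin(theta)*B (the GA analogue of Euler's formula).
theta = 71 degrees = 1.239184 rad
cos(71 deg) = 0.3256
sin(71 deg) = 0.9455
exp(theta*B) = 0.3256 + 0.9455*B


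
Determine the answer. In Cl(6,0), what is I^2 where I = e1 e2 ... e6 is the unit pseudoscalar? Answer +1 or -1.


The pseudoscalar I = e1...e_n (product of all n generators) of Cl(p,q) satisfies I^2 = (-1)^(q + n(n-1)/2).
p = 6, q = 0, n = p + q = 6
n(n-1)/2 = 6 * 5 / 2 = 15
Exponent = q + n(n-1)/2 = 0 + 15 = 15
I^2 = (-1)^15 = -1


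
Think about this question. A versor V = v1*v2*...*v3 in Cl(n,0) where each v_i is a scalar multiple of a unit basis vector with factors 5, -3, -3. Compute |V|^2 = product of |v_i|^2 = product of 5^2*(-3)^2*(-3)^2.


Each vector v_i has |v_i|^2 = s_i^2
Squared scales: 5^2 = 25, (-3)^2 = 9, (-3)^2 = 9
|V|^2 = 25 * 9 * 9
= 2025


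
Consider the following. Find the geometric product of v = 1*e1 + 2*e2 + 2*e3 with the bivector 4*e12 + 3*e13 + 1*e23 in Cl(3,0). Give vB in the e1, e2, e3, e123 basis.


vB has grade-1 (vector) and grade-3 (trivector) parts: vB = (v _| B) + (v ^ B).
Vector part <vB>_1:
  e1: -v2*b12 - v3*b13 = -(2)*(4) - (2)*(3) = -14
  e2: v1*b12 - v3*b23 = (1)*(4) - (2)*(1) = 2
  e3: v1*b13 + v2*b23 = (1)*(3) + (2)*(1) = 5
Trivector part <vB>_3:
  e123: v1*b23 - v2*b13 + v3*b12 = (1)*(1) - (2)*(3) + (2)*(4) = 3
vB = -14*e1 + 2*e2 + 5*e3 + 3*e123


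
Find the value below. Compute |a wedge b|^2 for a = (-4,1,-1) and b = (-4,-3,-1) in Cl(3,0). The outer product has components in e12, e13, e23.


a wedge b = (a1*b2 - a2*b1)*e12 + (a1*b3 - a3*b1)*e13 + (a2*b3 - a3*b2)*e23
e12 coeff: (-4)*(-3) - 1*(-4) = 12 - (-4) = 16
e13 coeff: (-4)*(-1) - (-1)*(-4) = 4 - 4 = 0
e23 coeff: 1*(-1) - (-1)*(-3) = -1 - 3 = -4
|a wedge b|^2 = 16^2 + 0^2 + (-4)^2
= 256 + 0 + 16
= 272


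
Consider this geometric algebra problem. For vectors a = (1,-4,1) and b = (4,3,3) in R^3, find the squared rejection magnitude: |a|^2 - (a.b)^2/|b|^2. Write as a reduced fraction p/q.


|a|^2 = 1^2 + (-4)^2 + 1^2 = 18
|b|^2 = 4^2 + 3^2 + 3^2 = 34
a . b = 1*4 + (-4)*3 + 1*3 = -5
(a.b)^2 = (-5)^2 = 25
|rej|^2 = 18 - 25/34
= (612 - 25)/34
= 587/34
In lowest terms: 587/34


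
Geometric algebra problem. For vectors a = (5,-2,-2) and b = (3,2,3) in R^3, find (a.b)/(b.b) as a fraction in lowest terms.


Projection coefficient = (a . b) / (b . b)
a . b = 5*3 + (-2)*2 + (-2)*3
= 15 + (-4) + (-6) = 5
b . b = 3^2 + 2^2 + 3^2
= 9 + 4 + 9 = 22
Coefficient = 5/22
In lowest terms: 5/22


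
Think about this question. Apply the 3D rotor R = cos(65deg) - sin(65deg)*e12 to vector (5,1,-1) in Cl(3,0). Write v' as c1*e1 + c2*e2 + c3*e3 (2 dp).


Rotor R = cos(65deg) - sin(65deg)*e12
Rotation angle theta = 2 * 65 = 130 degrees in the e12 plane (e1 -> e2).
The component perpendicular to the plane (e3) is invariant: v'_3 = v3 = -1.00
cos(130deg) = -0.6428, sin(130deg) = 0.7660
v'_1 = v1*cos(theta) - v2*sin(theta) = 5*(-0.6428) - 1*0.7660 = -3.98
v'_2 = v1*sin(theta) + v2*cos(theta) = 5*0.7660 + 1*(-0.6428) = 3.19
v' = -3.98*e1 + 3.19*e2 - 1.00*e3


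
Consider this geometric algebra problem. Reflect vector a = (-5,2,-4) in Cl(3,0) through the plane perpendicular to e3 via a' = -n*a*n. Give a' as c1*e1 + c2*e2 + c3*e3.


Reflection formula: a' = -n*a*n, with n = e3 (unit vector, n^2 = 1).
For reflection through hyperplane perp to e3:
The component along e3 flips sign, others stay.
a = (-5, 2, -4)
a' = (-5, 2, 4)
a' = -5*e1 + 2*e2 + 4*e3


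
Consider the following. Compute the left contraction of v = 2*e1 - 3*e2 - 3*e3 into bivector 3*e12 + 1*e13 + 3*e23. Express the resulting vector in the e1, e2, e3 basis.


Left contraction v _| B = <vB>_1 (grade-1 part of the geometric product vB).
Using e1_|e12 = e2, e2_|e12 = -e1, e1_|e13 = e3, e3_|e13 = -e1, e2_|e23 = e3, e3_|e23 = -e2:
e1 coeff: -v2*b12 - v3*b13 = -(-3)*(3) - (-3)*(1) = 12
e2 coeff: v1*b12 - v3*b23 = (2)*(3) - (-3)*(3) = 15
e3 coeff: v1*b13 + v2*b23 = (2)*(1) + (-3)*(3) = -7
v _| B = 12*e1 + 15*e2 - 7*e3


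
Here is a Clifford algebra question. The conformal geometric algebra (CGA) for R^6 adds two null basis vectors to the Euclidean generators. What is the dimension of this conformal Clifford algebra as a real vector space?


The conformal model of R^6 uses Cl(7,1): the 6 Euclidean generators plus two extra orthogonal generators e+ (e+^2 = +1) and e- (e-^2 = -1), from which the null vectors e0, einf are built.
Number of generators m = 6 + 2 = 8.
dim Cl(p,q) = 2^m = 2^8 = 256


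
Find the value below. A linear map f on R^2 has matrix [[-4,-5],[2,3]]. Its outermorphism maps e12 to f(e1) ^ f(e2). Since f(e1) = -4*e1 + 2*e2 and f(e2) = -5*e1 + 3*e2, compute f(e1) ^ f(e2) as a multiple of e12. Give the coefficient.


The outermorphism of a linear map f sends e1^e2 to f(e1)^f(e2).
f(e1) = -4*e1 + 2*e2
f(e2) = -5*e1 + 3*e2
f(e1) ^ f(e2) = (-4*e1 + 2*e2) ^ (-5*e1 + 3*e2)
= (-4)*3*e12 + 2*(-5)*e21
= (-12 - (-10))*e12
= -2*e12
Coefficient = -2


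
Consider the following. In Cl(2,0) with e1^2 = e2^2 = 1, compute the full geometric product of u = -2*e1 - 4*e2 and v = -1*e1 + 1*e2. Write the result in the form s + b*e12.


Expand: (-2*e1 - 4*e2)(-1*e1 + 1*e2)
= (-2)*(-1)*e1e1 + (-2)*1*e1e2 + (-4)*(-1)*e2e1 + (-4)*1*e2e2
Using e1^2 = e2^2 = 1, e2e1 = -e1e2:
Scalar part s = (-2)*(-1) + (-4)*1 = 2 + (-4) = -2
Bivector part b = (-2)*1 - (-4)*(-1) = -2 - 4 = -6
uv = -2 - 6*e12


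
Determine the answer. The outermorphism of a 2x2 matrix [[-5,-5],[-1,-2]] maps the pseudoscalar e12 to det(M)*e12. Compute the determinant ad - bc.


The outermorphism of a linear map f sends e1^e2 to f(e1)^f(e2).
f(e1) = -5*e1 - 1*e2
f(e2) = -5*e1 - 2*e2
f(e1) ^ f(e2) = (-5*e1 - 1*e2) ^ (-5*e1 - 2*e2)
= (-5)*(-2)*e12 + (-1)*(-5)*e21
= (10 - 5)*e12
= 5*e12
Coefficient = 5


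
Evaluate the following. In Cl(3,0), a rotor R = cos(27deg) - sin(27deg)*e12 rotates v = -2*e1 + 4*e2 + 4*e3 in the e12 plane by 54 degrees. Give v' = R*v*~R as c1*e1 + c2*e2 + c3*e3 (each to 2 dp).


Rotor R = cos(27deg) - sin(27deg)*e12
Rotation angle theta = 2 * 27 = 54 degrees in the e12 plane (e1 -> e2).
The component perpendicular to the plane (e3) is invariant: v'_3 = v3 = 4.00
cos(54deg) = 0.5878, sin(54deg) = 0.8090
v'_1 = v1*cos(theta) - v2*sin(theta) = -2*0.5878 - 4*0.8090 = -4.41
v'_2 = v1*sin(theta) + v2*cos(theta) = -2*0.8090 + 4*0.5878 = 0.73
v' = -4.41*e1 + 0.73*e2 + 4.00*e3


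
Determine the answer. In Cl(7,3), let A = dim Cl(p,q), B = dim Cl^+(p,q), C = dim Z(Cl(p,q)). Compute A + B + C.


n = 7 + 3 = 10
Total dim = 2^10 = 1024
Even subalgebra dim = 2^9 = 512
n is even, so center dim = 1
Sum = 1024 + 512 + 1 = 1537


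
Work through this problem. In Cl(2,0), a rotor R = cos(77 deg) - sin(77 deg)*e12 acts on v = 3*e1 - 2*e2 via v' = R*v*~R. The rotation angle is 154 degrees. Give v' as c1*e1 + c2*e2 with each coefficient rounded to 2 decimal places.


Rotor R = cos(77deg) - sin(77deg)*e12
Rotation angle theta = 2 * 77 = 154 degrees
v' = R*v*~R rotates v by theta.
cos(154deg) = -0.8988, sin(154deg) = 0.4384
v'_1 = 3*cos(154deg) - (-2)*sin(154deg)
= 3*(-0.8988) - (-2)*0.4384
= -1.82
v'_2 = 3*sin(154deg) + (-2)*cos(154deg)
= 3*0.4384 + (-2)*(-0.8988)
= 3.11
v' = -1.82*e1 + 3.11*e2


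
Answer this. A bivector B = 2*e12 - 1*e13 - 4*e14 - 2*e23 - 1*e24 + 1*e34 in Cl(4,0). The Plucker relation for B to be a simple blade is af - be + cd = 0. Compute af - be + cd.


Plucker relation: af - be + cd
a*f = 2*1 = 2
b*e = (-1)*(-1) = 1
c*d = (-4)*(-2) = 8
af - be + cd = 2 - 1 + 8
= 9


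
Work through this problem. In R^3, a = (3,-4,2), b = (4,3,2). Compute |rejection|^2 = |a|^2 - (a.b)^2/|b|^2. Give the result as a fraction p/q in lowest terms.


|a|^2 = 3^2 + (-4)^2 + 2^2 = 29
|b|^2 = 4^2 + 3^2 + 2^2 = 29
a . b = 3*4 + (-4)*3 + 2*2 = 4
(a.b)^2 = 4^2 = 16
|rej|^2 = 29 - 16/29
= (841 - 16)/29
= 825/29
In lowest terms: 825/29


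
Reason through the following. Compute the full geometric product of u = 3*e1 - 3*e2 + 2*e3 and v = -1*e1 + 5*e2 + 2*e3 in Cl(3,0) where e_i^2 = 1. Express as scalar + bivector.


In Cl(3,0): e_i^2 = 1, e_ie_j = -e_je_i for i != j.
Scalar part = u . v = 3*(-1) + (-3)*5 + 2*2
= -3 + (-15) + 4 = -14
e12 coeff = 3*5 - (-3)*(-1) = 15 - 3 = 12
e13 coeff = 3*2 - 2*(-1) = 6 - (-2) = 8
e23 coeff = (-3)*2 - 2*5 = -6 - 10 = -16
uv = -14 + 12*e12 + 8*e13 - 16*e23


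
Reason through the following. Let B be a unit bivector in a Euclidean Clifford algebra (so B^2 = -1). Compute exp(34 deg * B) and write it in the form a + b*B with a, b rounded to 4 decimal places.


For a unit bivector B with B^2 = -1, the exponential series gives
e^(theta*B) = cos(theta) + sin(theta)*B (the GA analogue of Euler's formula).
theta = 34 degrees = 0.593412 rad
cos(34 deg) = 0.8290
sin(34 deg) = 0.5592
exp(theta*B) = 0.8290 + 0.5592*B


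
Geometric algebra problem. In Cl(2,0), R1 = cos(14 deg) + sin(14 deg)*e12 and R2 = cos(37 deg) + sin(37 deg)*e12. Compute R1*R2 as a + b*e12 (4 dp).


Same-plane rotors commute and their half-angles add:
R1*R2 = cos(a1 + a2) + sin(a1 + a2)*e12.
a1 + a2 = 14 + 37 = 51 deg
cos(51 deg) = 0.6293
sin(51 deg) = 0.7771
R1*R2 = 0.6293 + 0.7771*e12


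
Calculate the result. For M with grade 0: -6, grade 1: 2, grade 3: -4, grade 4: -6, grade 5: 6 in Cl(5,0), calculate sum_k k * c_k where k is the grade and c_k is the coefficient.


Grade-weighted sum = sum of grade_k * coefficient_k
0*(-6) = 0
1*2 = 2
3*(-4) = -12
4*(-6) = -24
5*6 = 30
Total = 0 + 2 + (-12) + (-24) + 30 = -4


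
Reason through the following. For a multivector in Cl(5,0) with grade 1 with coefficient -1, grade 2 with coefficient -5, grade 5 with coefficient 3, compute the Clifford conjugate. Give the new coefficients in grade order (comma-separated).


Clifford conjugate sign for grade k: (-1)^(k(k+1)/2)
Grade 1: (-1)^(1*2/2) = (-1)^1 = -1, coeff -1 -> 1
Grade 2: (-1)^(2*3/2) = (-1)^3 = -1, coeff -5 -> 5
Grade 5: (-1)^(5*6/2) = (-1)^15 = -1, coeff 3 -> -3
Conjugated coefficients: 1, 5, -3


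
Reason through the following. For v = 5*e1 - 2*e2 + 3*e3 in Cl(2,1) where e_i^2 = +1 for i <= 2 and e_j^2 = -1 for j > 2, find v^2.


v^2 = sum of c_i^2 * e_i^2
Positive signature terms (e_i^2 = +1): 5^2 + (-2)^2 = 29
Negative signature terms (e_j^2 = -1): 3^2 = 9
v^2 = 29 - 9 = 20


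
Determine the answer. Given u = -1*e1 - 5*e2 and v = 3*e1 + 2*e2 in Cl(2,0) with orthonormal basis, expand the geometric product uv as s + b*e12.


Expand: (-1*e1 - 5*e2)(3*e1 + 2*e2)
= (-1)*3*e1e1 + (-1)*2*e1e2 + (-5)*3*e2e1 + (-5)*2*e2e2
Using e1^2 = e2^2 = 1, e2e1 = -e1e2:
Scalar part s = (-1)*3 + (-5)*2 = -3 + (-10) = -13
Bivector part b = (-1)*2 - (-5)*3 = -2 - (-15) = 13
uv = -13 + 13*e12


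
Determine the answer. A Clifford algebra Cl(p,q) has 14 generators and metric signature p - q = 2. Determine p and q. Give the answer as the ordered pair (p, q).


We need p + q = 14 and p - q = 2.
Adding: 2p = 14 + 2 = 16, so p = 8.
Then q = 14 - 8 = 6.
(p, q) = (8, 6)


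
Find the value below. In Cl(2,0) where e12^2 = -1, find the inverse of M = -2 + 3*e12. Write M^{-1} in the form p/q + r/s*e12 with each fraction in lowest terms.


M = -2 + 3*e12, where e12^2 = -1.
Since M commutes with its reverse ~M = a - b*e12, M * ~M = a^2 - b^2*e12^2 = a^2 + b^2.
So M^{-1} = ~M / (a^2 + b^2) = (a - b*e12)/(a^2 + b^2).
a^2 + b^2 = 4 + 9 = 13
Scalar part = -2/13 = -2/13
Bivector coeff = -3/13 = -3/13
M^{-1} = -2/13 - 3/13*e12


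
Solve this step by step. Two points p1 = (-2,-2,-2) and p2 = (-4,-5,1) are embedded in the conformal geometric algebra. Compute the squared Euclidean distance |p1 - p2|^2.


p1 - p2 = (2, 3, -3)
|p1 - p2|^2 = 2^2 + 3^2 + (-3)^2
= 4 + 9 + 9
= 22


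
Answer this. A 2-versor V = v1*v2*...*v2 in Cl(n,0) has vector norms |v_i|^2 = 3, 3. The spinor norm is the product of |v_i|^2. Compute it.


Spinor norm N(V) = |v1|^2 * |v2|^2 * ... * |v2|^2
= 3 * 3
Running product: 3, 9
N(V) = 9


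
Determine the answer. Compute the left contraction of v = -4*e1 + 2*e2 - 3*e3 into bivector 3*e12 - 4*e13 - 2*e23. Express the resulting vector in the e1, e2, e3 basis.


Left contraction v _| B = <vB>_1 (grade-1 part of the geometric product vB).
Using e1_|e12 = e2, e2_|e12 = -e1, e1_|e13 = e3, e3_|e13 = -e1, e2_|e23 = e3, e3_|e23 = -e2:
e1 coeff: -v2*b12 - v3*b13 = -(2)*(3) - (-3)*(-4) = -18
e2 coeff: v1*b12 - v3*b23 = (-4)*(3) - (-3)*(-2) = -18
e3 coeff: v1*b13 + v2*b23 = (-4)*(-4) + (2)*(-2) = 12
v _| B = -18*e1 - 18*e2 + 12*e3


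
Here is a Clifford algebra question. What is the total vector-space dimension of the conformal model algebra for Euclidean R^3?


The conformal model of R^3 uses Cl(4,1): the 3 Euclidean generators plus two extra orthogonal generators e+ (e+^2 = +1) and e- (e-^2 = -1), from which the null vectors e0, einf are built.
Number of generators m = 3 + 2 = 5.
dim Cl(p,q) = 2^m = 2^5 = 32


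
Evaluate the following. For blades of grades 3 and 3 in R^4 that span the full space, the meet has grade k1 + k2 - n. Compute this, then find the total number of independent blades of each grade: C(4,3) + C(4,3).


Meet grade = grade(A) + grade(B) - n
= 3 + 3 - 4 = 2
C(4,3) = 4
C(4,3) = 4
dim_A + dim_B = 4 + 4 = 8


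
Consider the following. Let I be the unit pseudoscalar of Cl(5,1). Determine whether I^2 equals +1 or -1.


The pseudoscalar I = e1...e_n (product of all n generators) of Cl(p,q) satisfies I^2 = (-1)^(q + n(n-1)/2).
p = 5, q = 1, n = p + q = 6
n(n-1)/2 = 6 * 5 / 2 = 15
Exponent = q + n(n-1)/2 = 1 + 15 = 16
I^2 = (-1)^16 = +1


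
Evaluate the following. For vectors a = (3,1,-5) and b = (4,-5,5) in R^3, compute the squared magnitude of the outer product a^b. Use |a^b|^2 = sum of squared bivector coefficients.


a wedge b = (a1*b2 - a2*b1)*e12 + (a1*b3 - a3*b1)*e13 + (a2*b3 - a3*b2)*e23
e12 coeff: 3*(-5) - 1*4 = -15 - 4 = -19
e13 coeff: 3*5 - (-5)*4 = 15 - (-20) = 35
e23 coeff: 1*5 - (-5)*(-5) = 5 - 25 = -20
|a wedge b|^2 = (-19)^2 + 35^2 + (-20)^2
= 361 + 1225 + 400
= 1986


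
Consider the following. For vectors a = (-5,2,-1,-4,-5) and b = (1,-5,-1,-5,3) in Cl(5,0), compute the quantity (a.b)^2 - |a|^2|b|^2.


a . b = (-5)*1 + 2*(-5) + (-1)*(-1) + (-4)*(-5) + (-5)*3
= -5 + (-10) + 1 + 20 + (-15) = -9
|a|^2 = (-5)^2 + 2^2 + (-1)^2 + (-4)^2 + (-5)^2 = 71
|b|^2 = 1^2 + (-5)^2 + (-1)^2 + (-5)^2 + 3^2 = 61
(a.b)^2 = (-9)^2 = 81
|a|^2 * |b|^2 = 71 * 61 = 4331
Result = 81 - 4331 = -4250


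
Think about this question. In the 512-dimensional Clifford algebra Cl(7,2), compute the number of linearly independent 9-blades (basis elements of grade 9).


Number of grade-k basis blades in Cl(p,q) with n = p + q is C(n, k).
n = 7 + 2 = 9
C(9, 9) = 9! / (9! * 0!)
= 362880 / (362880 * 1)
= 1


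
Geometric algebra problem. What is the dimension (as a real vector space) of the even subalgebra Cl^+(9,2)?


Even subalgebra dimension = 2^(n-1)
n = 9 + 2 = 11
2^(11 - 1) = 2^10 = 1024
Verification: sum of C(11,k) for even k = 1 + 55 + 330 + 462 + 165 + 11 = 1024
Result = 1024


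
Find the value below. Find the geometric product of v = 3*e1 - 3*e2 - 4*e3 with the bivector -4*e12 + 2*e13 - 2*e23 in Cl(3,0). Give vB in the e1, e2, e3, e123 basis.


vB has grade-1 (vector) and grade-3 (trivector) parts: vB = (v _| B) + (v ^ B).
Vector part <vB>_1:
  e1: -v2*b12 - v3*b13 = -(-3)*(-4) - (-4)*(2) = -4
  e2: v1*b12 - v3*b23 = (3)*(-4) - (-4)*(-2) = -20
  e3: v1*b13 + v2*b23 = (3)*(2) + (-3)*(-2) = 12
Trivector part <vB>_3:
  e123: v1*b23 - v2*b13 + v3*b12 = (3)*(-2) - (-3)*(2) + (-4)*(-4) = 16
vB = -4*e1 - 20*e2 + 12*e3 + 16*e123


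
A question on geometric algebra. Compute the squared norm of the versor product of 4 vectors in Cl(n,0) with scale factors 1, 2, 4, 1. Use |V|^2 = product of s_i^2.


Each vector v_i has |v_i|^2 = s_i^2
Squared scales: 1^2 = 1, 2^2 = 4, 4^2 = 16, 1^2 = 1
|V|^2 = 1 * 4 * 16 * 1
= 64


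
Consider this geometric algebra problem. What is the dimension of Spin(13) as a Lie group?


Spin(n) double-covers SO(n); both have Lie algebra so(n) of dimension n(n-1)/2.
n = 13
n(n-1) = 13 * 12 = 156
dim Spin(13) = 156/2 = 78


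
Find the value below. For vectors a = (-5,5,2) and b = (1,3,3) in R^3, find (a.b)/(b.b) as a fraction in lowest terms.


Projection coefficient = (a . b) / (b . b)
a . b = (-5)*1 + 5*3 + 2*3
= -5 + 15 + 6 = 16
b . b = 1^2 + 3^2 + 3^2
= 1 + 9 + 9 = 19
Coefficient = 16/19
In lowest terms: 16/19


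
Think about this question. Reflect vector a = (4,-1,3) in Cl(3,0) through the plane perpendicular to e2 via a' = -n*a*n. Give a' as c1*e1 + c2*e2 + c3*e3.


Reflection formula: a' = -n*a*n, with n = e2 (unit vector, n^2 = 1).
For reflection through hyperplane perp to e2:
The component along e2 flips sign, others stay.
a = (4, -1, 3)
a' = (4, 1, 3)
a' = 4*e1 + 1*e2 + 3*e3


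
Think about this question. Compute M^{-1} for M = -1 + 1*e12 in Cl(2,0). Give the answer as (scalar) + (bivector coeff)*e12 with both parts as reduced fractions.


M = -1 + 1*e12, where e12^2 = -1.
Since M commutes with its reverse ~M = a - b*e12, M * ~M = a^2 - b^2*e12^2 = a^2 + b^2.
So M^{-1} = ~M / (a^2 + b^2) = (a - b*e12)/(a^2 + b^2).
a^2 + b^2 = 1 + 1 = 2
Scalar part = -1/2 = -1/2
Bivector coeff = -1/2 = -1/2
M^{-1} = -1/2 - 1/2*e12


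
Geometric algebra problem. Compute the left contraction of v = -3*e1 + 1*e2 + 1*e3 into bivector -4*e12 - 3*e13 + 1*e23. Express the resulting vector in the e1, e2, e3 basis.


Left contraction v _| B = <vB>_1 (grade-1 part of the geometric product vB).
Using e1_|e12 = e2, e2_|e12 = -e1, e1_|e13 = e3, e3_|e13 = -e1, e2_|e23 = e3, e3_|e23 = -e2:
e1 coeff: -v2*b12 - v3*b13 = -(1)*(-4) - (1)*(-3) = 7
e2 coeff: v1*b12 - v3*b23 = (-3)*(-4) - (1)*(1) = 11
e3 coeff: v1*b13 + v2*b23 = (-3)*(-3) + (1)*(1) = 10
v _| B = 7*e1 + 11*e2 + 10*e3
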